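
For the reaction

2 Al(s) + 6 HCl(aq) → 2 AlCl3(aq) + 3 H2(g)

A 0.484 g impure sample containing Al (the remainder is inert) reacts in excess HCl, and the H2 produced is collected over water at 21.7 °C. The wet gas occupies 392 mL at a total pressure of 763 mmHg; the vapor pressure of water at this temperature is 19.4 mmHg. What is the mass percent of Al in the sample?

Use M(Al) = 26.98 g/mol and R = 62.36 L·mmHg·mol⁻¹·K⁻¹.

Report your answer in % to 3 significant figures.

58.9 %

P(H2) = 763 − 19.4 = 743.6 mmHg
n(H2) = PV/RT = (743.6 × 0.3920) / (62.36 × 294.85) = 0.01585 mol
n(Al) = (2/3) × 0.01585 = 0.01057 mol
m(Al) = 0.01057 × 26.98 = 0.2852 g
%Al = 0.2852 / 0.484 × 100 = 58.93%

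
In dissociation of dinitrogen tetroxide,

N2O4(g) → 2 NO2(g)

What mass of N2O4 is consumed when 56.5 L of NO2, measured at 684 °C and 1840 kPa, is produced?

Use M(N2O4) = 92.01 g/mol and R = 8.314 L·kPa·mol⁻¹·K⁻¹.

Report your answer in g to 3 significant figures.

601 g

n(NO2) = PV/RT = (1840 × 56.5) / (8.314 × 957.15) = 13.06 mol
n(N2O4) = (1/2) × 13.06 = 6.530 mol
m(N2O4) = 6.530 × 92.01 = 600.8 g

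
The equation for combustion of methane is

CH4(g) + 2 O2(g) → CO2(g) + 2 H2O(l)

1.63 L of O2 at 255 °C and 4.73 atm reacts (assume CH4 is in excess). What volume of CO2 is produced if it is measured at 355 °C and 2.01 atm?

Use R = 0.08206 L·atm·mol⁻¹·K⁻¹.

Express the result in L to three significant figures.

2.28 L

n(O2) = PV/RT = (4.73 × 1.63) / (0.08206 × 528.15) = 0.1779 mol
n(CO2) = (1/2) × 0.1779 = 0.08895 mol
V = nRT/P = 0.08895 × 0.08206 × 628.15 / 2.01 = 2.281 L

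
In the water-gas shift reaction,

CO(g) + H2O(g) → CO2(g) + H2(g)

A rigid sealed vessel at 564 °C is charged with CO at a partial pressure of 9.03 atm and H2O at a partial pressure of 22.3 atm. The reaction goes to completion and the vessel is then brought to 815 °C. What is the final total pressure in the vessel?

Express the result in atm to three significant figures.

With V and T fixed, P_i ∝ n_i, so the mole ratios apply directly to partial pressures at 564 °C.
P(H2O) required for 9.03 atm of CO = (1/1) × 9.03 = 9.030 atm; available 22.3 atm, so CO is limiting.
P(H2O) remaining = 22.3 − (1/1) × 9.03 = 13.27 atm
P(gaseous products) = (1+1)/1 × 9.03 = 18.06 atm
P_total at 564 °C = 13.27 + 18.06 = 31.33 atm
Scaling to 815 °C: P = 31.33 × 1088.15/837.15 = 40.72 atm

40.7 atm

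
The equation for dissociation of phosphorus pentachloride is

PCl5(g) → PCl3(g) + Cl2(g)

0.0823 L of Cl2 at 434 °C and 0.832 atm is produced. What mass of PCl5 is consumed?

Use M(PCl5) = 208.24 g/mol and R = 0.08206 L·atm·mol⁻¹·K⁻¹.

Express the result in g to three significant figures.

n(Cl2) = PV/RT = (0.832 × 0.0823) / (0.08206 × 707.15) = 0.001180 mol
n(PCl5) = (1/1) × 0.001180 = 0.001180 mol
m(PCl5) = 0.001180 × 208.24 = 0.2457 g

0.246 g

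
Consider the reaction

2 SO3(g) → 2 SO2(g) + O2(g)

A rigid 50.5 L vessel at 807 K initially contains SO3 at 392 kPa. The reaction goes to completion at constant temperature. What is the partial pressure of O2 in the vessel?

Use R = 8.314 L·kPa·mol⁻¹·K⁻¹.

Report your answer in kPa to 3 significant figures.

n(SO3)₀ = PV/RT = (392 × 50.5) / (8.314 × 807) = 2.950 mol
n(O2) = (1/2) × 2.950 = 1.475 mol
P(O2) = nRT/V = 1.475 × 8.314 × 807 / 50.5 = 196.0 kPa

196 kPa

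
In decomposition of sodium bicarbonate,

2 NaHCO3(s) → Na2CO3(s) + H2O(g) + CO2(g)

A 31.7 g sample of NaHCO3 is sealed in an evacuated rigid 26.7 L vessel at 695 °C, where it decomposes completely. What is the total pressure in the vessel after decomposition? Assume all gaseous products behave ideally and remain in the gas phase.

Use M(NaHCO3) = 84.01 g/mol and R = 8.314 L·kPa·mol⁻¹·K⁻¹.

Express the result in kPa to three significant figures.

n(NaHCO3) = 31.7 / 84.01 = 0.3773 mol
n(gas produced) = (2/2) × 0.3773 = 0.3773 mol
P = nRT/V = 0.3773 × 8.314 × 968.15 / 26.7 = 113.7 kPa

114 kPa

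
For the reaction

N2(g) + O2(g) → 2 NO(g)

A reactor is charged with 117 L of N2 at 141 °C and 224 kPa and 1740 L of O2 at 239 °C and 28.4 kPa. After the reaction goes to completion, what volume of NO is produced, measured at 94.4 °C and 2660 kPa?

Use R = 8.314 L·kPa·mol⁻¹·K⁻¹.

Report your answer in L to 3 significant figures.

n(N2) = PV/RT = (224 × 117) / (8.314 × 414.15) = 7.611 mol
n(O2) = PV/RT = (28.4 × 1740) / (8.314 × 512.15) = 11.61 mol
For 7.611 mol N2, stoichiometry requires (1/1) × 7.611 = 7.611 mol O2; 11.61 mol is available, so N2 is limiting.
n(NO) = (2/1) × 7.611 = 15.22 mol
V(NO) = nRT/P = 15.22 × 8.314 × 367.55 / 2660 = 17.48 L

17.5 L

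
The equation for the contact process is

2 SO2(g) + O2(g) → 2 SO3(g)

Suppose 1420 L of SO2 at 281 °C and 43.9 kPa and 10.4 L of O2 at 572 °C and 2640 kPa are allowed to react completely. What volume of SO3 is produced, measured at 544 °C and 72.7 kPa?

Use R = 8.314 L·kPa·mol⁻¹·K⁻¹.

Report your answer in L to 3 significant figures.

730 L

n(SO2) = PV/RT = (43.9 × 1420) / (8.314 × 554.15) = 13.53 mol
n(O2) = PV/RT = (2640 × 10.4) / (8.314 × 845.15) = 3.907 mol
For 13.53 mol SO2, stoichiometry requires (1/2) × 13.53 = 6.765 mol O2; 3.907 mol is available, so O2 is limiting.
n(SO3) = (2/1) × 3.907 = 7.814 mol
V(SO3) = nRT/P = 7.814 × 8.314 × 817.15 / 72.7 = 730.2 L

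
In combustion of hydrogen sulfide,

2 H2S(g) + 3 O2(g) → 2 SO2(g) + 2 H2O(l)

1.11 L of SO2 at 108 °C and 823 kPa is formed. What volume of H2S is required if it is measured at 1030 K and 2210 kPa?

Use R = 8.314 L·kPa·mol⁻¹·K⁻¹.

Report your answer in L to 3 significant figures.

1.12 L

n(SO2) = PV/RT = (823 × 1.11) / (8.314 × 381.15) = 0.2883 mol
n(H2S) = (2/2) × 0.2883 = 0.2883 mol
V = nRT/P = 0.2883 × 8.314 × 1030 / 2210 = 1.117 L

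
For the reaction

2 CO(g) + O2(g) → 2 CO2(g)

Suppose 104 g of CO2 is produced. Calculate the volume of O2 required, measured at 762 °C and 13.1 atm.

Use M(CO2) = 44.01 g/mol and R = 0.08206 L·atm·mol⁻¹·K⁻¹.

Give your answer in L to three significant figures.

7.66 L

n(CO2) = 104.0 / 44.01 = 2.363 mol
n(O2) = (1/2) × 2.363 = 1.181 mol
V = nRT/P = 1.181 × 0.08206 × 1035.15 / 13.1 = 7.658 L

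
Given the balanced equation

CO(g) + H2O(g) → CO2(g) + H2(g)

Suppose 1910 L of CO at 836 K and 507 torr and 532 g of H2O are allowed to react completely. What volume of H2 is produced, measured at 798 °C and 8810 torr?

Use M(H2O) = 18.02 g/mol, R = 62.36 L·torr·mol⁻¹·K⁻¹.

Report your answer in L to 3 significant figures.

n(CO) = PV/RT = (507 × 1910) / (62.36 × 836) = 18.58 mol
n(H2O) = 532 / 18.02 = 29.52 mol
For 18.58 mol CO, stoichiometry requires (1/1) × 18.58 = 18.58 mol H2O; 29.52 mol is available, so CO is limiting.
n(H2) = (1/1) × 18.58 = 18.58 mol
V(H2) = nRT/P = 18.58 × 62.36 × 1071.15 / 8810 = 140.9 L

141 L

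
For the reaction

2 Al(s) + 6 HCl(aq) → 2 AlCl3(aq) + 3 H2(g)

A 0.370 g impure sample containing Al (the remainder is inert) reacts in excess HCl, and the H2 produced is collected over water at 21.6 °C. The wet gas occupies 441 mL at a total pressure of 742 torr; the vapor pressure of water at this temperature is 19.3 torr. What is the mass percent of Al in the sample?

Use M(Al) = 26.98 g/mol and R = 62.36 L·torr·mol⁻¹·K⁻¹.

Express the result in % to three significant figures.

84.3 %

P(H2) = 742 − 19.3 = 722.7 torr
n(H2) = PV/RT = (722.7 × 0.4410) / (62.36 × 294.75) = 0.01734 mol
n(Al) = (2/3) × 0.01734 = 0.01156 mol
m(Al) = 0.01156 × 26.98 = 0.3119 g
%Al = 0.3119 / 0.370 × 100 = 84.30%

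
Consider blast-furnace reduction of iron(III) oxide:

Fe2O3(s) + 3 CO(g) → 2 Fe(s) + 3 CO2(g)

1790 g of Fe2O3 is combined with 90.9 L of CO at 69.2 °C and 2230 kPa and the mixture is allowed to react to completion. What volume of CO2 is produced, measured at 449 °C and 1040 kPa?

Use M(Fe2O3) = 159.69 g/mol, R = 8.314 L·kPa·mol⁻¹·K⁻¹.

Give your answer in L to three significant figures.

194 L

n(Fe2O3) = 1790 / 159.69 = 11.21 mol
n(CO) = PV/RT = (2230 × 90.9) / (8.314 × 342.35) = 71.22 mol
For 11.21 mol Fe2O3, stoichiometry requires (3/1) × 11.21 = 33.63 mol CO; 71.22 mol is available, so Fe2O3 is limiting.
n(CO2) = (3/1) × 11.21 = 33.63 mol
V(CO2) = nRT/P = 33.63 × 8.314 × 722.15 / 1040 = 194.1 L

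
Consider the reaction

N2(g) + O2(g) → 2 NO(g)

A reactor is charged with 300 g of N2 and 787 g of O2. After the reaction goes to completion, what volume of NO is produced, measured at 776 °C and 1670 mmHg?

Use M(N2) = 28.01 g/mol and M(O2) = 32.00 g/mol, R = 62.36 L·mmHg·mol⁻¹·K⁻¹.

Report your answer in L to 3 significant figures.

839 L

n(N2) = 300 / 28.01 = 10.71 mol
n(O2) = 787 / 32.00 = 24.59 mol
For 10.71 mol N2, stoichiometry requires (1/1) × 10.71 = 10.71 mol O2; 24.59 mol is available, so N2 is limiting.
n(NO) = (2/1) × 10.71 = 21.42 mol
V(NO) = nRT/P = 21.42 × 62.36 × 1049.15 / 1670 = 839.2 L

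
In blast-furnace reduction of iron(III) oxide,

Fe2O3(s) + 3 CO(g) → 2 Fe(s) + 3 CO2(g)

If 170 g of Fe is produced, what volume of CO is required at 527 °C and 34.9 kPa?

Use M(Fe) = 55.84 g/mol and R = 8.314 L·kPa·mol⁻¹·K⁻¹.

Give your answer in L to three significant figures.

n(Fe) = 170.0 / 55.84 = 3.044 mol
n(CO) = (3/2) × 3.044 = 4.566 mol
V = nRT/P = 4.566 × 8.314 × 800.15 / 34.9 = 870.3 L

870 L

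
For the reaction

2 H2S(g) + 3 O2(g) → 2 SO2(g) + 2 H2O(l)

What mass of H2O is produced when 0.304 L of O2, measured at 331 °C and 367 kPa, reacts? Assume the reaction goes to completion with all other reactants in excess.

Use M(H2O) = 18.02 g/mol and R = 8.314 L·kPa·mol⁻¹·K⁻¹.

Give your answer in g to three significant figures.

n(O2) = PV/RT = (367 × 0.304) / (8.314 × 604.15) = 0.02221 mol
n(H2O) = (2/3) × 0.02221 = 0.01481 mol
m(H2O) = 0.01481 × 18.02 = 0.2669 g

0.267 g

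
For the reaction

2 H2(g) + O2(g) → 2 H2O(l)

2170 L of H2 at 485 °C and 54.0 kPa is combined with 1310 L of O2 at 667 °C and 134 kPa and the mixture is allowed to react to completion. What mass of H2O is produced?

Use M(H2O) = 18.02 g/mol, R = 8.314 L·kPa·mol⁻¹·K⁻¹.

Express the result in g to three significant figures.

n(H2) = PV/RT = (54.0 × 2170) / (8.314 × 758.15) = 18.59 mol
n(O2) = PV/RT = (134 × 1310) / (8.314 × 940.15) = 22.46 mol
For 18.59 mol H2, stoichiometry requires (1/2) × 18.59 = 9.295 mol O2; 22.46 mol is available, so H2 is limiting.
n(H2O) = (2/2) × 18.59 = 18.59 mol
m(H2O) = 18.59 × 18.02 = 335.0 g

335 g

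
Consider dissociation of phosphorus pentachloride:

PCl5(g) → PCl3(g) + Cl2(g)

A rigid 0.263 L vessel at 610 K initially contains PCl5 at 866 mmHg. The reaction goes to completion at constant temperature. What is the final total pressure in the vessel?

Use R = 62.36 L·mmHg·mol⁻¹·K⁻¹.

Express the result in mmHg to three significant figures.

1730 mmHg

At constant T and V, P ∝ n(gas): 1 mol gas → 2 mol gas.
P_final = (2/1) × 866 = 1732 mmHg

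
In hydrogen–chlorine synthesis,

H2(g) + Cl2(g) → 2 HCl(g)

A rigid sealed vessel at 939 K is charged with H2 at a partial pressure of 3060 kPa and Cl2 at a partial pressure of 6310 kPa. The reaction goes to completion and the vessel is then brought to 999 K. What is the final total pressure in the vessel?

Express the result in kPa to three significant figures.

9970 kPa

At constant V, partial pressures at 939 K are proportional to moles, so apply stoichiometry directly to pressures.
P(Cl2) required for 3060 kPa of H2 = (1/1) × 3060 = 3060 kPa; available 6310 kPa, so H2 is limiting.
P(Cl2) remaining = 6310 − (1/1) × 3060 = 3250 kPa
P(gaseous products) = (2)/1 × 3060 = 6120 kPa
P_total at 939 K = 3250 + 6120 = 9370 kPa
Scaling to 999 K: P = 9370 × 999/939 = 9969 kPa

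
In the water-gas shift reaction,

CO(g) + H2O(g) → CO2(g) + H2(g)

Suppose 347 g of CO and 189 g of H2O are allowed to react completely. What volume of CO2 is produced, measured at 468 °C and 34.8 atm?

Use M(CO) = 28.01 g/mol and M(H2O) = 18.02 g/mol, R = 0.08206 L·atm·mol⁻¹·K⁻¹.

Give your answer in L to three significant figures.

n(CO) = 347 / 28.01 = 12.39 mol
n(H2O) = 189 / 18.02 = 10.49 mol
For 12.39 mol CO, stoichiometry requires (1/1) × 12.39 = 12.39 mol H2O; 10.49 mol is available, so H2O is limiting.
n(CO2) = (1/1) × 10.49 = 10.49 mol
V(CO2) = nRT/P = 10.49 × 0.08206 × 741.15 / 34.8 = 18.33 L

18.3 L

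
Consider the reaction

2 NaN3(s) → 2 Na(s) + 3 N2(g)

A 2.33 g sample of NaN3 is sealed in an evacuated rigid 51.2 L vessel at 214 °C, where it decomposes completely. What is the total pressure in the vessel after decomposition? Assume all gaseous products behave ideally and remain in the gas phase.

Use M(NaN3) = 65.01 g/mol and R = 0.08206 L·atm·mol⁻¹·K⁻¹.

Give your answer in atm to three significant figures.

n(NaN3) = 2.33 / 65.01 = 0.03584 mol
n(gas produced) = (3/2) × 0.03584 = 0.05376 mol
P = nRT/V = 0.05376 × 0.08206 × 487.15 / 51.2 = 0.04197 atm

0.0420 atm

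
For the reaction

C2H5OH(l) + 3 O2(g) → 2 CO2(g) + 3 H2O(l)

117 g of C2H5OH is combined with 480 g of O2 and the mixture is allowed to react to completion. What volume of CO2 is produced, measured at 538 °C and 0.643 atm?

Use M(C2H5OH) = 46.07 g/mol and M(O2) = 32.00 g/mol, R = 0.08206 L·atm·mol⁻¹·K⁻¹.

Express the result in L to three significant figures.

n(C2H5OH) = 117 / 46.07 = 2.540 mol
n(O2) = 480 / 32.00 = 15.00 mol
For 2.540 mol C2H5OH, stoichiometry requires (3/1) × 2.540 = 7.620 mol O2; 15.00 mol is available, so C2H5OH is limiting.
n(CO2) = (2/1) × 2.540 = 5.080 mol
V(CO2) = nRT/P = 5.080 × 0.08206 × 811.15 / 0.643 = 525.9 L

526 L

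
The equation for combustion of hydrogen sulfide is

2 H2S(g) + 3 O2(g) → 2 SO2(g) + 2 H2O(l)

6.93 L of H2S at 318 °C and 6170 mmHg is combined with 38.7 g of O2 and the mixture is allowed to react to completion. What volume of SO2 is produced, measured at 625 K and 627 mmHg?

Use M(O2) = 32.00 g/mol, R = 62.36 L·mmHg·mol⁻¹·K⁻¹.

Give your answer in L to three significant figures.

n(H2S) = PV/RT = (6170 × 6.93) / (62.36 × 591.15) = 1.160 mol
n(O2) = 38.7 / 32.00 = 1.209 mol
For 1.160 mol H2S, stoichiometry requires (3/2) × 1.160 = 1.740 mol O2; 1.209 mol is available, so O2 is limiting.
n(SO2) = (2/3) × 1.209 = 0.8060 mol
V(SO2) = nRT/P = 0.8060 × 62.36 × 625 / 627 = 50.10 L

50.1 L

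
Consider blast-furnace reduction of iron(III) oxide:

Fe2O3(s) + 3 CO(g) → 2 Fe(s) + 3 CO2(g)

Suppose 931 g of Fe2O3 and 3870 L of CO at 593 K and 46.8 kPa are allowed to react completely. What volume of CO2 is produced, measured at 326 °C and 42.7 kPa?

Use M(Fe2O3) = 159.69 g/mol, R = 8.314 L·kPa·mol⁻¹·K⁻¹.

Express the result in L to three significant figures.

2040 L

n(Fe2O3) = 931 / 159.69 = 5.830 mol
n(CO) = PV/RT = (46.8 × 3870) / (8.314 × 593) = 36.74 mol
For 5.830 mol Fe2O3, stoichiometry requires (3/1) × 5.830 = 17.49 mol CO; 36.74 mol is available, so Fe2O3 is limiting.
n(CO2) = (3/1) × 5.830 = 17.49 mol
V(CO2) = nRT/P = 17.49 × 8.314 × 599.15 / 42.7 = 2040 L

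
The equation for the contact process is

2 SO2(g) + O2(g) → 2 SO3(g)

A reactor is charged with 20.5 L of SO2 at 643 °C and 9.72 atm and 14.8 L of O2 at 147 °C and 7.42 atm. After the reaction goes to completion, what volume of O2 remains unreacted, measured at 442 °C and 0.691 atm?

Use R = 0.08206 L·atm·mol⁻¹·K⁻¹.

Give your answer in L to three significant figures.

n(SO2) = PV/RT = (9.72 × 20.5) / (0.08206 × 916.15) = 2.650 mol
n(O2) = PV/RT = (7.42 × 14.8) / (0.08206 × 420.15) = 3.185 mol
For 2.650 mol SO2, stoichiometry requires (1/2) × 2.650 = 1.325 mol O2; 3.185 mol is available, so SO2 is limiting.
n(O2) consumed = (1/2) × 2.650 = 1.325 mol; remaining = 3.185 − 1.325 = 1.860 mol
V(O2) = nRT/P = 1.860 × 0.08206 × 715.15 / 0.691 = 158.0 L

158 L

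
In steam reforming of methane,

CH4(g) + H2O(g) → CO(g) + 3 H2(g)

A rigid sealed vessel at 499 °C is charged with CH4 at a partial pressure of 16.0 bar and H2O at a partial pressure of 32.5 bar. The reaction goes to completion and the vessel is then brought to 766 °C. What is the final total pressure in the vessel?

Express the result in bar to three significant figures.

108 bar

Because the vessel is rigid and T is held at 499 °C, work the stoichiometry in partial pressures (P_i = n_iRT/V).
P(H2O) required for 16.0 bar of CH4 = (1/1) × 16.0 = 16.00 bar; available 32.5 bar, so CH4 is limiting.
P(H2O) remaining = 32.5 − (1/1) × 16.0 = 16.50 bar
P(gaseous products) = (1+3)/1 × 16.0 = 64.00 bar
P_total at 499 °C = 16.50 + 64.00 = 80.50 bar
Scaling to 766 °C: P = 80.50 × 1039.15/772.15 = 108.3 bar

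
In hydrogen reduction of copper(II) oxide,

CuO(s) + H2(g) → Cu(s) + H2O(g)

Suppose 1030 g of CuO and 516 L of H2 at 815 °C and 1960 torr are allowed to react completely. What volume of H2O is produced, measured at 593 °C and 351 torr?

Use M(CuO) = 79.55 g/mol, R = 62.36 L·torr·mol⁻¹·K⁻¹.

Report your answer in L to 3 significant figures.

1990 L

n(CuO) = 1030 / 79.55 = 12.95 mol
n(H2) = PV/RT = (1960 × 516) / (62.36 × 1088.15) = 14.90 mol
For 12.95 mol CuO, stoichiometry requires (1/1) × 12.95 = 12.95 mol H2; 14.90 mol is available, so CuO is limiting.
n(H2O) = (1/1) × 12.95 = 12.95 mol
V(H2O) = nRT/P = 12.95 × 62.36 × 866.15 / 351 = 1993 L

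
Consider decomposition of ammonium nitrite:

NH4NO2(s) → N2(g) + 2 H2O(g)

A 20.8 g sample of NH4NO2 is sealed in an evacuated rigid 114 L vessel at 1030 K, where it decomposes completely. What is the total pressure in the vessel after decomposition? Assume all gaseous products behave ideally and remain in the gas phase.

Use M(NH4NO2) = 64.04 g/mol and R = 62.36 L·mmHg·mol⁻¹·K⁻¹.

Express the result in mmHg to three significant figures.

549 mmHg

n(NH4NO2) = 20.8 / 64.04 = 0.3248 mol
n(gas produced) = (3/1) × 0.3248 = 0.9744 mol
P = nRT/V = 0.9744 × 62.36 × 1030 / 114 = 549.0 mmHg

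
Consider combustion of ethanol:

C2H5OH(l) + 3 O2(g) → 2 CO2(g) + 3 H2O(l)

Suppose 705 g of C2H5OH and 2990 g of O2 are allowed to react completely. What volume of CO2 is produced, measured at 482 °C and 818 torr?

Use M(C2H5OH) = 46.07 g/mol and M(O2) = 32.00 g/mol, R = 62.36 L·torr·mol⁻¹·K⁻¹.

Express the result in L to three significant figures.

1760 L

n(C2H5OH) = 705 / 46.07 = 15.30 mol
n(O2) = 2990 / 32.00 = 93.44 mol
For 15.30 mol C2H5OH, stoichiometry requires (3/1) × 15.30 = 45.90 mol O2; 93.44 mol is available, so C2H5OH is limiting.
n(CO2) = (2/1) × 15.30 = 30.60 mol
V(CO2) = nRT/P = 30.60 × 62.36 × 755.15 / 818 = 1762 L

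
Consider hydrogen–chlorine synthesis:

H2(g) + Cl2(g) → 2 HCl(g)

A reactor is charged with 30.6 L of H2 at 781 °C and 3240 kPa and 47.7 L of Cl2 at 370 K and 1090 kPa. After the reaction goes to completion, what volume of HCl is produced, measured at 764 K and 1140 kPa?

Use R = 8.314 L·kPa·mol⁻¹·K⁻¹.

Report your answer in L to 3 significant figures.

n(H2) = PV/RT = (3240 × 30.6) / (8.314 × 1054.15) = 11.31 mol
n(Cl2) = PV/RT = (1090 × 47.7) / (8.314 × 370) = 16.90 mol
For 11.31 mol H2, stoichiometry requires (1/1) × 11.31 = 11.31 mol Cl2; 16.90 mol is available, so H2 is limiting.
n(HCl) = (2/1) × 11.31 = 22.62 mol
V(HCl) = nRT/P = 22.62 × 8.314 × 764 / 1140 = 126.0 L

126 L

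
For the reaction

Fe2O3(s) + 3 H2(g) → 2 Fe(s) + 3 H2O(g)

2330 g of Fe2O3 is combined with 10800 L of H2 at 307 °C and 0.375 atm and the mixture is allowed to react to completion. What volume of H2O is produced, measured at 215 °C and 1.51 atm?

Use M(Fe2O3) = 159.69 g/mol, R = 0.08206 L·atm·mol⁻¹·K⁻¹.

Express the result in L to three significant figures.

1160 L

n(Fe2O3) = 2330 / 159.69 = 14.59 mol
n(H2) = PV/RT = (0.375 × 10800) / (0.08206 × 580.15) = 85.07 mol
For 14.59 mol Fe2O3, stoichiometry requires (3/1) × 14.59 = 43.77 mol H2; 85.07 mol is available, so Fe2O3 is limiting.
n(H2O) = (3/1) × 14.59 = 43.77 mol
V(H2O) = nRT/P = 43.77 × 0.08206 × 488.15 / 1.51 = 1161 L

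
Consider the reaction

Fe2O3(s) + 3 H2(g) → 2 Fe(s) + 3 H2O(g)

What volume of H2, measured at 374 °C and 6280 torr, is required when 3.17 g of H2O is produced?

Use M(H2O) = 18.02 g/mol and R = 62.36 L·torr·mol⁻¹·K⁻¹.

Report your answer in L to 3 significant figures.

1.13 L

n(H2O) = 3.170 / 18.02 = 0.1759 mol
n(H2) = (3/3) × 0.1759 = 0.1759 mol
V = nRT/P = 0.1759 × 62.36 × 647.15 / 6280 = 1.130 L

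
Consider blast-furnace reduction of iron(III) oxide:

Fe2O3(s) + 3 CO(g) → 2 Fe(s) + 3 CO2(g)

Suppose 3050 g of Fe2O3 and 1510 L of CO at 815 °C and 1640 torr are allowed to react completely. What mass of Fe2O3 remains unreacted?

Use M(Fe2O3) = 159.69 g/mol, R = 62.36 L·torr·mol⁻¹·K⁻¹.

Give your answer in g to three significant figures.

n(Fe2O3) = 3050 / 159.69 = 19.10 mol
n(CO) = PV/RT = (1640 × 1510) / (62.36 × 1088.15) = 36.49 mol
For 19.10 mol Fe2O3, stoichiometry requires (3/1) × 19.10 = 57.30 mol CO; 36.49 mol is available, so CO is limiting.
n(Fe2O3) consumed = (1/3) × 36.49 = 12.16 mol; remaining = 19.10 − 12.16 = 6.940 mol
m(Fe2O3) = 6.940 × 159.69 = 1108 g

1110 g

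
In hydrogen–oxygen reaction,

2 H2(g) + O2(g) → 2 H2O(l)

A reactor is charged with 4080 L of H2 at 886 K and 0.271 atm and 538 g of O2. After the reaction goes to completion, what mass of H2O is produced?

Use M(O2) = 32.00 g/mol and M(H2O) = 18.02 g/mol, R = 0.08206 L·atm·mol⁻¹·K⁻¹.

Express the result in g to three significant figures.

274 g

n(H2) = PV/RT = (0.271 × 4080) / (0.08206 × 886) = 15.21 mol
n(O2) = 538 / 32.00 = 16.81 mol
For 15.21 mol H2, stoichiometry requires (1/2) × 15.21 = 7.605 mol O2; 16.81 mol is available, so H2 is limiting.
n(H2O) = (2/2) × 15.21 = 15.21 mol
m(H2O) = 15.21 × 18.02 = 274.1 g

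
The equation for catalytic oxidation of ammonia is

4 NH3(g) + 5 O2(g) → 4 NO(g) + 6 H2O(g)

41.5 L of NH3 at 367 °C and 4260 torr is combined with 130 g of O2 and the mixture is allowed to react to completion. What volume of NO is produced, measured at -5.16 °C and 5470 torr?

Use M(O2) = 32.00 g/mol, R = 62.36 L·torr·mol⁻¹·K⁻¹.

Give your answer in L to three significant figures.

n(NH3) = PV/RT = (4260 × 41.5) / (62.36 × 640.15) = 4.429 mol
n(O2) = 130 / 32.00 = 4.062 mol
For 4.429 mol NH3, stoichiometry requires (5/4) × 4.429 = 5.536 mol O2; 4.062 mol is available, so O2 is limiting.
n(NO) = (4/5) × 4.062 = 3.250 mol
V(NO) = nRT/P = 3.250 × 62.36 × 267.99 / 5470 = 9.929 L

9.93 L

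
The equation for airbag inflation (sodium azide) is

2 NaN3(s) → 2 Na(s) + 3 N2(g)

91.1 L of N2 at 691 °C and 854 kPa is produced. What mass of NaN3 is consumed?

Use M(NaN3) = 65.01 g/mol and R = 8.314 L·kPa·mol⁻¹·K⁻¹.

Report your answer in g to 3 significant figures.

n(N2) = PV/RT = (854 × 91.1) / (8.314 × 964.15) = 9.706 mol
n(NaN3) = (2/3) × 9.706 = 6.471 mol
m(NaN3) = 6.471 × 65.01 = 420.7 g

421 g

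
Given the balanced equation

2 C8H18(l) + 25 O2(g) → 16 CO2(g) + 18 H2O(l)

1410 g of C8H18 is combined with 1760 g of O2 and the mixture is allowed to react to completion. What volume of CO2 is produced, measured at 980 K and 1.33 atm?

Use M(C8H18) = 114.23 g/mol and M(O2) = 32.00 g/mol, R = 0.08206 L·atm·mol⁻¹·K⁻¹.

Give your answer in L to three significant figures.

2130 L

n(C8H18) = 1410 / 114.23 = 12.34 mol
n(O2) = 1760 / 32.00 = 55.00 mol
For 12.34 mol C8H18, stoichiometry requires (25/2) × 12.34 = 154.2 mol O2; 55.00 mol is available, so O2 is limiting.
n(CO2) = (16/25) × 55.00 = 35.20 mol
V(CO2) = nRT/P = 35.20 × 0.08206 × 980 / 1.33 = 2128 L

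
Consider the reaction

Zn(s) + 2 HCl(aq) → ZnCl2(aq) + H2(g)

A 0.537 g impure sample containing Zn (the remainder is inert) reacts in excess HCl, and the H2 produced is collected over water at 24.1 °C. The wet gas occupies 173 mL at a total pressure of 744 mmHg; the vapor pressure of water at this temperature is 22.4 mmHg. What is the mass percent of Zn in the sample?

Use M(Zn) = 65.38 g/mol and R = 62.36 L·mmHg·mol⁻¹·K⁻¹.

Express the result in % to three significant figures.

P(H2) = 744 − 22.4 = 721.6 mmHg
n(H2) = PV/RT = (721.6 × 0.1730) / (62.36 × 297.25) = 0.006735 mol
n(Zn) = (1/1) × 0.006735 = 0.006735 mol
m(Zn) = 0.006735 × 65.38 = 0.4403 g
%Zn = 0.4403 / 0.537 × 100 = 81.99%

82.0 %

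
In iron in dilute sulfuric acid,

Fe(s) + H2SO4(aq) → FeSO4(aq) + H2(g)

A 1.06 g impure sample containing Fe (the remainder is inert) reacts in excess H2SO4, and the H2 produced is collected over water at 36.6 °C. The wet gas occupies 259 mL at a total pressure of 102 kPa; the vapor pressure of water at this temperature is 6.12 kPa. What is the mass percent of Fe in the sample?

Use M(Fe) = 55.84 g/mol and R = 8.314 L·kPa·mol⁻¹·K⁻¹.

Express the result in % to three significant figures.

P(H2) = 102 − 6.12 = 95.88 kPa
n(H2) = PV/RT = (95.88 × 0.2590) / (8.314 × 309.75) = 0.009643 mol
n(Fe) = (1/1) × 0.009643 = 0.009643 mol
m(Fe) = 0.009643 × 55.84 = 0.5385 g
%Fe = 0.5385 / 1.06 × 100 = 50.80%

50.8 %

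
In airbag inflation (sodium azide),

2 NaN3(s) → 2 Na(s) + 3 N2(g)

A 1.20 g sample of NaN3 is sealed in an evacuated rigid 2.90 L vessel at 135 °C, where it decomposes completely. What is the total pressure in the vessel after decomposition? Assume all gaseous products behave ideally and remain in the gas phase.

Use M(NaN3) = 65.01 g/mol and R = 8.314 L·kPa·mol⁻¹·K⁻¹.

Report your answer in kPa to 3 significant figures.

n(NaN3) = 1.20 / 65.01 = 0.01846 mol
n(gas produced) = (3/2) × 0.01846 = 0.02769 mol
P = nRT/V = 0.02769 × 8.314 × 408.15 / 2.90 = 32.40 kPa

32.4 kPa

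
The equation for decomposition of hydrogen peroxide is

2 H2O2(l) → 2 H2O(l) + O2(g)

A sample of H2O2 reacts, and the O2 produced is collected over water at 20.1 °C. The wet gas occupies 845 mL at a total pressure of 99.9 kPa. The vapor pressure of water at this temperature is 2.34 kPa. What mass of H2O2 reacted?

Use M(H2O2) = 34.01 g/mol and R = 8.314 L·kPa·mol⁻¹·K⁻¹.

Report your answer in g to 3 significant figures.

P(O2) = 99.9 − 2.34 = 97.56 kPa
n(O2) = PV/RT = (97.56 × 0.8450) / (8.314 × 293.25) = 0.03381 mol
n(H2O2) = (2/1) × 0.03381 = 0.06762 mol
m(H2O2) = 0.06762 × 34.01 = 2.300 g

2.30 g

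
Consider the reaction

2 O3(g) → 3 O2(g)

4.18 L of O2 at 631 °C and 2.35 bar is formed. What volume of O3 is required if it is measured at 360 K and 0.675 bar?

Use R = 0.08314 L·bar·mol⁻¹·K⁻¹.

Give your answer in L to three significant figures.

n(O2) = PV/RT = (2.35 × 4.18) / (0.08314 × 904.15) = 0.1307 mol
n(O3) = (2/3) × 0.1307 = 0.08713 mol
V = nRT/P = 0.08713 × 0.08314 × 360 / 0.675 = 3.863 L

3.86 L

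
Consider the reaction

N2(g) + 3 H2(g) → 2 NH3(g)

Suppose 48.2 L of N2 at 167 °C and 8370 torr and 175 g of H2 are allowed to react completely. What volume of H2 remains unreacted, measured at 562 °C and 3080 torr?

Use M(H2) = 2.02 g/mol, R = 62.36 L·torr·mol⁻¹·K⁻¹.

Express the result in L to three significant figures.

n(N2) = PV/RT = (8370 × 48.2) / (62.36 × 440.15) = 14.70 mol
n(H2) = 175 / 2.02 = 86.63 mol
For 14.70 mol N2, stoichiometry requires (3/1) × 14.70 = 44.10 mol H2; 86.63 mol is available, so N2 is limiting.
n(H2) consumed = (3/1) × 14.70 = 44.10 mol; remaining = 86.63 − 44.10 = 42.53 mol
V(H2) = nRT/P = 42.53 × 62.36 × 835.15 / 3080 = 719.1 L

719 L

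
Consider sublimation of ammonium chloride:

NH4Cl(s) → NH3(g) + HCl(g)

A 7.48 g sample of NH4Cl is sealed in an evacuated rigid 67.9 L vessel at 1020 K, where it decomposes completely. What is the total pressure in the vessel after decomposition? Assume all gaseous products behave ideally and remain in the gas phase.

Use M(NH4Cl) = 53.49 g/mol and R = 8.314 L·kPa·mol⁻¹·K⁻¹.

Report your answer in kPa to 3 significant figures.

n(NH4Cl) = 7.48 / 53.49 = 0.1398 mol
n(gas produced) = (2/1) × 0.1398 = 0.2796 mol
P = nRT/V = 0.2796 × 8.314 × 1020 / 67.9 = 34.92 kPa

34.9 kPa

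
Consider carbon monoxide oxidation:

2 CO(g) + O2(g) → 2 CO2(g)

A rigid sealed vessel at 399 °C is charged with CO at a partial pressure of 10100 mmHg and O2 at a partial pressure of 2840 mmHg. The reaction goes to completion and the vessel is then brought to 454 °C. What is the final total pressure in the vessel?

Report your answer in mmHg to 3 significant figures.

Because the vessel is rigid and T is held at 399 °C, work the stoichiometry in partial pressures (P_i = n_iRT/V).
P(O2) required for 10100 mmHg of CO = (1/2) × 10100 = 5050 mmHg; available 2840 mmHg, so O2 is limiting.
P(CO) remaining = 10100 − (2/1) × 2840 = 4420 mmHg
P(gaseous products) = (2)/1 × 2840 = 5680 mmHg
P_total at 399 °C = 4420 + 5680 = 10100 mmHg
Scaling to 454 °C: P = 10100 × 727.15/672.15 = 10930 mmHg

10900 mmHg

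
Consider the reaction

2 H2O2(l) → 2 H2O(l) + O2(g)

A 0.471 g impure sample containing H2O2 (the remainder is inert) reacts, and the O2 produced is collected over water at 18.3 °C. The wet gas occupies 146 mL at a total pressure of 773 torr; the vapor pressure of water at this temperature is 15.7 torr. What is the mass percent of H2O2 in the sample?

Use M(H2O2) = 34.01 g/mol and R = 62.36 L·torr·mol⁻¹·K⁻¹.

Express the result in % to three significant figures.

87.9 %

P(O2) = 773 − 15.7 = 757.3 torr
n(O2) = PV/RT = (757.3 × 0.1460) / (62.36 × 291.45) = 0.006083 mol
n(H2O2) = (2/1) × 0.006083 = 0.01217 mol
m(H2O2) = 0.01217 × 34.01 = 0.4139 g
%H2O2 = 0.4139 / 0.471 × 100 = 87.88%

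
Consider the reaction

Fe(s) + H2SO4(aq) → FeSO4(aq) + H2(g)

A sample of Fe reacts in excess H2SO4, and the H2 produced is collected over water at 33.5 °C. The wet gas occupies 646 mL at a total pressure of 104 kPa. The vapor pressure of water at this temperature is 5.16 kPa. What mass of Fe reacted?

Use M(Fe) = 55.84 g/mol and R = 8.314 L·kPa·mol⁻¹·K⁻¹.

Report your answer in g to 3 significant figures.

1.40 g

P(H2) = 104 − 5.16 = 98.84 kPa
n(H2) = PV/RT = (98.84 × 0.6460) / (8.314 × 306.65) = 0.02504 mol
n(Fe) = (1/1) × 0.02504 = 0.02504 mol
m(Fe) = 0.02504 × 55.84 = 1.398 g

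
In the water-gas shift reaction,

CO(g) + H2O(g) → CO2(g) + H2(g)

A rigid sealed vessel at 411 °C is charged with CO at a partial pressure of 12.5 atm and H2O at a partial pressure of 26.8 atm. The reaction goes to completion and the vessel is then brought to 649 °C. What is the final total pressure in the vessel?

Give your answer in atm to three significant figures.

53.0 atm

With V and T fixed, P_i ∝ n_i, so the mole ratios apply directly to partial pressures at 411 °C.
P(H2O) required for 12.5 atm of CO = (1/1) × 12.5 = 12.50 atm; available 26.8 atm, so CO is limiting.
P(H2O) remaining = 26.8 − (1/1) × 12.5 = 14.30 atm
P(gaseous products) = (1+1)/1 × 12.5 = 25.00 atm
P_total at 411 °C = 14.30 + 25.00 = 39.30 atm
Scaling to 649 °C: P = 39.30 × 922.15/684.15 = 52.97 atm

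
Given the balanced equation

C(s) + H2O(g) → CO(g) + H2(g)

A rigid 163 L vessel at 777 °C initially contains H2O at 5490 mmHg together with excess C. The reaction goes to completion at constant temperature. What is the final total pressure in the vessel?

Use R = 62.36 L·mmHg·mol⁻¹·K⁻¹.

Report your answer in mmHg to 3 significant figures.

11000 mmHg

Rigid vessel, constant T ⇒ P scales with total gas moles (1 → 2).
P_final = (2/1) × 5490 = 10980 mmHg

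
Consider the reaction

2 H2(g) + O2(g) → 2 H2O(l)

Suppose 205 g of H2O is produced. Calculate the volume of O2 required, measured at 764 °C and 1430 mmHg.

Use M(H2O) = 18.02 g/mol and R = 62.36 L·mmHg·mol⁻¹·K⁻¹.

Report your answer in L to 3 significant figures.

n(H2O) = 205.0 / 18.02 = 11.38 mol
n(O2) = (1/2) × 11.38 = 5.690 mol
V = nRT/P = 5.690 × 62.36 × 1037.15 / 1430 = 257.3 L

257 L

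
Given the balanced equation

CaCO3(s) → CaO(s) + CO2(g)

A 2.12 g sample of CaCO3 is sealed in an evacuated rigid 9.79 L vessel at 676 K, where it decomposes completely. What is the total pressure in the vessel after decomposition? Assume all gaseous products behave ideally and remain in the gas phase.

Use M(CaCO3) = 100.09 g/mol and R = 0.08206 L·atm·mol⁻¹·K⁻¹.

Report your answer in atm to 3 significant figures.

0.120 atm

n(CaCO3) = 2.12 / 100.09 = 0.02118 mol
n(gas produced) = (1/1) × 0.02118 = 0.02118 mol
P = nRT/V = 0.02118 × 0.08206 × 676 / 9.79 = 0.1200 atm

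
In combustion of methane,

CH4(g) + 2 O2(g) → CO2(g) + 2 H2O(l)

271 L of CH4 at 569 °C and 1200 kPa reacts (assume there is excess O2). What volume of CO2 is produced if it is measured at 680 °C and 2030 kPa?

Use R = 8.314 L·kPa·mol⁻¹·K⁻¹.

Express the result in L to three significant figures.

181 L

n(CH4) = PV/RT = (1200 × 271) / (8.314 × 842.15) = 46.45 mol
n(CO2) = (1/1) × 46.45 = 46.45 mol
V = nRT/P = 46.45 × 8.314 × 953.15 / 2030 = 181.3 L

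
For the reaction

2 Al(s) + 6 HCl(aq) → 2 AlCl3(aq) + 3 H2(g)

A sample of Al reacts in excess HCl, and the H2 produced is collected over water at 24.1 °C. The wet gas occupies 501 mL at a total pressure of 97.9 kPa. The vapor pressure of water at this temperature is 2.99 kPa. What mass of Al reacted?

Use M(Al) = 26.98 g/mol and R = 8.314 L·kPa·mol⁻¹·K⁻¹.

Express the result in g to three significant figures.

P(H2) = 97.9 − 2.99 = 94.91 kPa
n(H2) = PV/RT = (94.91 × 0.5010) / (8.314 × 297.25) = 0.01924 mol
n(Al) = (2/3) × 0.01924 = 0.01283 mol
m(Al) = 0.01283 × 26.98 = 0.3462 g

0.346 g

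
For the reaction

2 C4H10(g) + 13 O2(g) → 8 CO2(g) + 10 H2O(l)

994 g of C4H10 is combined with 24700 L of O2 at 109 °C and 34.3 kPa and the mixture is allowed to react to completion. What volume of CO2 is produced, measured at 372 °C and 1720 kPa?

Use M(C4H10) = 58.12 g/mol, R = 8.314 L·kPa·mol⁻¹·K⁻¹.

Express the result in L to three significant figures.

213 L

n(C4H10) = 994 / 58.12 = 17.10 mol
n(O2) = PV/RT = (34.3 × 24700) / (8.314 × 382.15) = 266.7 mol
For 17.10 mol C4H10, stoichiometry requires (13/2) × 17.10 = 111.2 mol O2; 266.7 mol is available, so C4H10 is limiting.
n(CO2) = (8/2) × 17.10 = 68.40 mol
V(CO2) = nRT/P = 68.40 × 8.314 × 645.15 / 1720 = 213.3 L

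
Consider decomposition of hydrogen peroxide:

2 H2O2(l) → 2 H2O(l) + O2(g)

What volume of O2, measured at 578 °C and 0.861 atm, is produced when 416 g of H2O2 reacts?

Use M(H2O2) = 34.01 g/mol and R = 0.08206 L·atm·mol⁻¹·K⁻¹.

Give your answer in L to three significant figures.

n(H2O2) = 416.0 / 34.01 = 12.23 mol
n(O2) = (1/2) × 12.23 = 6.115 mol
V = nRT/P = 6.115 × 0.08206 × 851.15 / 0.861 = 496.1 L

496 L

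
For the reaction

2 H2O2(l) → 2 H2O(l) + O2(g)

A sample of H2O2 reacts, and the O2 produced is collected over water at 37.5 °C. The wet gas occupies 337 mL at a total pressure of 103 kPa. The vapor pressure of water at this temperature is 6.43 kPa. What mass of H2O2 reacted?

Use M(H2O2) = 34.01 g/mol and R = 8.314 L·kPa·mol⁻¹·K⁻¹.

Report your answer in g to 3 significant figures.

0.857 g

P(O2) = 103 − 6.43 = 96.57 kPa
n(O2) = PV/RT = (96.57 × 0.3370) / (8.314 × 310.65) = 0.01260 mol
n(H2O2) = (2/1) × 0.01260 = 0.02520 mol
m(H2O2) = 0.02520 × 34.01 = 0.8571 g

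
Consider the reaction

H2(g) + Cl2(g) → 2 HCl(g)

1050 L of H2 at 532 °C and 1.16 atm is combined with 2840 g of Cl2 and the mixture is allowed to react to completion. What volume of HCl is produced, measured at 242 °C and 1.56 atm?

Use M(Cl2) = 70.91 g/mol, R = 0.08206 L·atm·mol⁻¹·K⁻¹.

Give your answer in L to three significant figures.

999 L

n(H2) = PV/RT = (1.16 × 1050) / (0.08206 × 805.15) = 18.43 mol
n(Cl2) = 2840 / 70.91 = 40.05 mol
For 18.43 mol H2, stoichiometry requires (1/1) × 18.43 = 18.43 mol Cl2; 40.05 mol is available, so H2 is limiting.
n(HCl) = (2/1) × 18.43 = 36.86 mol
V(HCl) = nRT/P = 36.86 × 0.08206 × 515.15 / 1.56 = 998.8 L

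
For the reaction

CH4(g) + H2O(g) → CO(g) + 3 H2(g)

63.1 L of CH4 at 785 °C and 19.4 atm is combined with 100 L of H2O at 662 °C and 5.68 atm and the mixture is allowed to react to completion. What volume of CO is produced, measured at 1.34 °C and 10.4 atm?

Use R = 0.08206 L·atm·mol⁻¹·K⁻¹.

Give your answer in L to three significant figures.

n(CH4) = PV/RT = (19.4 × 63.1) / (0.08206 × 1058.15) = 14.10 mol
n(H2O) = PV/RT = (5.68 × 100) / (0.08206 × 935.15) = 7.402 mol
For 14.10 mol CH4, stoichiometry requires (1/1) × 14.10 = 14.10 mol H2O; 7.402 mol is available, so H2O is limiting.
n(CO) = (1/1) × 7.402 = 7.402 mol
V(CO) = nRT/P = 7.402 × 0.08206 × 274.49 / 10.4 = 16.03 L

16.0 L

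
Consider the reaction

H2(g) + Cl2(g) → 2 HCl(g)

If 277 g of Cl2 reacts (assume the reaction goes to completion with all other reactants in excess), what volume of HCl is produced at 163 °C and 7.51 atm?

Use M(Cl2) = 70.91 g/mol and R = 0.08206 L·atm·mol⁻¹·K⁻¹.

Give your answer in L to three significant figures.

37.2 L

n(Cl2) = 277.0 / 70.91 = 3.906 mol
n(HCl) = (2/1) × 3.906 = 7.812 mol
V = nRT/P = 7.812 × 0.08206 × 436.15 / 7.51 = 37.23 L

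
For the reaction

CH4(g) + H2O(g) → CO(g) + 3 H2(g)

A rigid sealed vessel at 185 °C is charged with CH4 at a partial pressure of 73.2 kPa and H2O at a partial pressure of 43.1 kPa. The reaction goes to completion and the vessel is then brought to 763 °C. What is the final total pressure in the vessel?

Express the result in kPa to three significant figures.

458 kPa

With V and T fixed, P_i ∝ n_i, so the mole ratios apply directly to partial pressures at 185 °C.
P(H2O) required for 73.2 kPa of CH4 = (1/1) × 73.2 = 73.20 kPa; available 43.1 kPa, so H2O is limiting.
P(CH4) remaining = 73.2 − (1/1) × 43.1 = 30.10 kPa
P(gaseous products) = (1+3)/1 × 43.1 = 172.4 kPa
P_total at 185 °C = 30.10 + 172.4 = 202.5 kPa
Scaling to 763 °C: P = 202.5 × 1036.15/458.15 = 458.0 kPa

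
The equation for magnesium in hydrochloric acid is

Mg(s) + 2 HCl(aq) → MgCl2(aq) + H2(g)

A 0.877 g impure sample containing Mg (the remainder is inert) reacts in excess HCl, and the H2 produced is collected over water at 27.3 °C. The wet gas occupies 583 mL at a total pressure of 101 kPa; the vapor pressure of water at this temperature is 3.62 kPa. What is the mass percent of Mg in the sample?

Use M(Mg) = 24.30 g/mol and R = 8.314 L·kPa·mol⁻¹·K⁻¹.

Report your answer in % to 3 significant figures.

P(H2) = 101 − 3.62 = 97.38 kPa
n(H2) = PV/RT = (97.38 × 0.5830) / (8.314 × 300.45) = 0.02273 mol
n(Mg) = (1/1) × 0.02273 = 0.02273 mol
m(Mg) = 0.02273 × 24.30 = 0.5523 g
%Mg = 0.5523 / 0.877 × 100 = 62.98%

63.0 %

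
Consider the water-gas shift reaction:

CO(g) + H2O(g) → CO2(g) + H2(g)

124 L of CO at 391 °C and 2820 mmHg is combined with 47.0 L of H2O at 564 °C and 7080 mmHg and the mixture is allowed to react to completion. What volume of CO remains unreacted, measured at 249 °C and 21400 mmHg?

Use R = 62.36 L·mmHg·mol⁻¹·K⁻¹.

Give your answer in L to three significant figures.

3.15 L

n(CO) = PV/RT = (2820 × 124) / (62.36 × 664.15) = 8.443 mol
n(H2O) = PV/RT = (7080 × 47.0) / (62.36 × 837.15) = 6.374 mol
For 8.443 mol CO, stoichiometry requires (1/1) × 8.443 = 8.443 mol H2O; 6.374 mol is available, so H2O is limiting.
n(CO) consumed = (1/1) × 6.374 = 6.374 mol; remaining = 8.443 − 6.374 = 2.069 mol
V(CO) = nRT/P = 2.069 × 62.36 × 522.15 / 21400 = 3.148 L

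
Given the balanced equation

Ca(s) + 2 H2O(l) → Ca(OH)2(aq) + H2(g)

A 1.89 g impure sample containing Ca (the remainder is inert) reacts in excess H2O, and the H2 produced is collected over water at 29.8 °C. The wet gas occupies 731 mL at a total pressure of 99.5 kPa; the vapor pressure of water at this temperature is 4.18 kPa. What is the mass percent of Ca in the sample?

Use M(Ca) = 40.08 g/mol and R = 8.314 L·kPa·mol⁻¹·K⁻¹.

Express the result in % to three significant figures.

P(H2) = 99.5 − 4.18 = 95.32 kPa
n(H2) = PV/RT = (95.32 × 0.7310) / (8.314 × 302.95) = 0.02766 mol
n(Ca) = (1/1) × 0.02766 = 0.02766 mol
m(Ca) = 0.02766 × 40.08 = 1.109 g
%Ca = 1.109 / 1.89 × 100 = 58.68%

58.7 %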